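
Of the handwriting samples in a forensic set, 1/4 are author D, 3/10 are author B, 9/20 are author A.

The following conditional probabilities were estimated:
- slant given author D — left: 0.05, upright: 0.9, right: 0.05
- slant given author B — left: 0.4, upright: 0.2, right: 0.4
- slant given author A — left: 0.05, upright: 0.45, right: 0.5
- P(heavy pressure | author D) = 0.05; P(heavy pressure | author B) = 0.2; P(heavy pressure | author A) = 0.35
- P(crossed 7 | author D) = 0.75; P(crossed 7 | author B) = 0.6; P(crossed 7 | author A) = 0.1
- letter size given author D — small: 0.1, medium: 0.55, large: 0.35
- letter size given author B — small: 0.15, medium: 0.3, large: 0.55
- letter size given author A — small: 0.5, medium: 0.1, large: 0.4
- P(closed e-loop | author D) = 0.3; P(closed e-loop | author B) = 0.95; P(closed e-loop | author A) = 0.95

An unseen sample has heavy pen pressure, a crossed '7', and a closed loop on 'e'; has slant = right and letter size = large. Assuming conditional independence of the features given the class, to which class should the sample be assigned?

author D: 0.25 × 0.05 × 0.05 × 0.75 × 0.35 × 0.3 = 0.00004921875
author B: 0.3 × 0.4 × 0.2 × 0.6 × 0.55 × 0.95 = 0.007524
author A: 0.45 × 0.5 × 0.35 × 0.1 × 0.4 × 0.95 = 0.0029925
Highest score → author B.

author B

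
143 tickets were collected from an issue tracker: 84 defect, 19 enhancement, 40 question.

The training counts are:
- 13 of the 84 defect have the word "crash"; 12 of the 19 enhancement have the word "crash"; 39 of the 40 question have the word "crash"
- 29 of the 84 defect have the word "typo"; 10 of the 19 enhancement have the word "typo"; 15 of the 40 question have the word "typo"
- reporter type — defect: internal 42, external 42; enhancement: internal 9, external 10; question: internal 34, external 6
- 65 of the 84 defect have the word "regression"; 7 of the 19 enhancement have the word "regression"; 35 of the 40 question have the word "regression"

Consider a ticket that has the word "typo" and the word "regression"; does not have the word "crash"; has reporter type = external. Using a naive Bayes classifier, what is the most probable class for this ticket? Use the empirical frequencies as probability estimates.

defect

defect: (84/143) × (71/84) × (29/84) × (42/84) × (65/84) ≈ 0.0663201
enhancement: (19/143) × (7/19) × (10/19) × (10/19) × (7/19) ≈ 0.00499573
question: (40/143) × (1/40) × (15/40) × (6/40) × (35/40) ≈ 0.000344187
Highest score → defect.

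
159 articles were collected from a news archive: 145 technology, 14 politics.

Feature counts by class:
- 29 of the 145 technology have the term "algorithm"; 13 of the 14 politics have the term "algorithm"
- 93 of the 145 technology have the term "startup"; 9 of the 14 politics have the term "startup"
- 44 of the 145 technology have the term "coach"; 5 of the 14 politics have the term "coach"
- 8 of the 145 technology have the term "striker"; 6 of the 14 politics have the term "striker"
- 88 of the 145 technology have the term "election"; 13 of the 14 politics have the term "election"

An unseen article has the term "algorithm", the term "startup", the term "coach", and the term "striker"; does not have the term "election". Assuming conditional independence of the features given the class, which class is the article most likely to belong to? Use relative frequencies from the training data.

technology

technology: (145/159) × (29/145) × (93/145) × (44/145) × (8/145) × (57/145) ≈ 0.000769891
politics: (14/159) × (13/14) × (9/14) × (5/14) × (6/14) × (1/14) ≈ 0.000574643
Highest score → technology.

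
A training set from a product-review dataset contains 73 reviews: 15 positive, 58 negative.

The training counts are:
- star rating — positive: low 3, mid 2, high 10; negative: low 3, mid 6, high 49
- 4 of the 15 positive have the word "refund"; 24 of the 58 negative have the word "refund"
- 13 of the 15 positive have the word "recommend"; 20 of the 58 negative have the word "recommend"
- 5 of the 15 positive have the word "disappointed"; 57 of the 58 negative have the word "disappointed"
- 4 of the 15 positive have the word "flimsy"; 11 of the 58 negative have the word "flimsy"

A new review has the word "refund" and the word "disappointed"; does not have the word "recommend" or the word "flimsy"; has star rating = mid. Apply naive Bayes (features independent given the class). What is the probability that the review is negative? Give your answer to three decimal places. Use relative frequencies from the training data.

0.987

positive: (15/73) × (2/15) × (4/15) × (2/15) × (5/15) × (11/15) ≈ 0.000238119
negative: (58/73) × (6/58) × (24/58) × (38/58) × (57/58) × (47/58) ≈ 0.0177453
P(negative | x) = 0.0177453 / 0.017983419 ≈ 0.987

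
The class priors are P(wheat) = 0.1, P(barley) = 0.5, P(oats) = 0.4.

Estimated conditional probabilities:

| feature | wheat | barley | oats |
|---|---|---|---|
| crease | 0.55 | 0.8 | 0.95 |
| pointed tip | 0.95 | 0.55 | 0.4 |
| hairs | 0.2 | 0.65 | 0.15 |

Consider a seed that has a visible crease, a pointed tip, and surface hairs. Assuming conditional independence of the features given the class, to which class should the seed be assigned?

barley

wheat: 0.1 × 0.55 × 0.95 × 0.2 = 0.01045
barley: 0.5 × 0.8 × 0.55 × 0.65 = 0.143
oats: 0.4 × 0.95 × 0.4 × 0.15 = 0.0228
Highest score → barley.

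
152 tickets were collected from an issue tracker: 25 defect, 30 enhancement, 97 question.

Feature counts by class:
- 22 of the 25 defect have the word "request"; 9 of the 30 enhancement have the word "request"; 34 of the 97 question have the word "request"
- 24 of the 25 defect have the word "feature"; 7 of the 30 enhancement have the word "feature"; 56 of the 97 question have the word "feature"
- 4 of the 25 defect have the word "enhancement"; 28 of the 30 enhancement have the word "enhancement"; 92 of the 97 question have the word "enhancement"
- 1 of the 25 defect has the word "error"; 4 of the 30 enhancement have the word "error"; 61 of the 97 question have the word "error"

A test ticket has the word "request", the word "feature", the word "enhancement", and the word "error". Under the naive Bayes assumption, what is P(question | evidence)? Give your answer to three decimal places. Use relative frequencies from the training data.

0.967

defect: (25/152) × (22/25) × (24/25) × (4/25) × (1/25) ≈ 0.000889263
enhancement: (30/152) × (9/30) × (7/30) × (28/30) × (4/30) ≈ 0.0017193
question: (97/152) × (34/97) × (56/97) × (92/97) × (61/97) ≈ 0.077024
P(question | x) = 0.077024 / 0.079632563 ≈ 0.967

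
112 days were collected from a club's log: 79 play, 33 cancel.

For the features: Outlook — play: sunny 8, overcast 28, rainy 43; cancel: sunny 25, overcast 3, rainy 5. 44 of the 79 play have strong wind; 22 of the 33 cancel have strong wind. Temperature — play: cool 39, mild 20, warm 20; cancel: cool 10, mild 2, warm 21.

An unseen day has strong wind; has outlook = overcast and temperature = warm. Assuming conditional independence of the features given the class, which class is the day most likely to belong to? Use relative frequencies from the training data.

play

play: (79/112) × (28/79) × (44/79) × (20/79) ≈ 0.0352508
cancel: (33/112) × (3/33) × (22/33) × (21/33) ≈ 0.0113636
Highest score → play.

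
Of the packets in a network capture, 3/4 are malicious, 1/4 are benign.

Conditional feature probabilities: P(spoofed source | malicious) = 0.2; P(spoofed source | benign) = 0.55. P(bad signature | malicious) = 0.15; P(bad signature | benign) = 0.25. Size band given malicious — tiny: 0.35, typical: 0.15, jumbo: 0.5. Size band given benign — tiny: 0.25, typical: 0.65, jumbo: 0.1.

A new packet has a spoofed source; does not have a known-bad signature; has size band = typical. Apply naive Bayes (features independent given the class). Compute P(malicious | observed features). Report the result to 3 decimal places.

malicious: 0.75 × 0.2 × (1−0.15) × 0.15 = 0.019125
benign: 0.25 × 0.55 × (1−0.25) × 0.65 = 0.06703125
P(malicious | x) = 0.019125 / 0.08615625 ≈ 0.222

0.222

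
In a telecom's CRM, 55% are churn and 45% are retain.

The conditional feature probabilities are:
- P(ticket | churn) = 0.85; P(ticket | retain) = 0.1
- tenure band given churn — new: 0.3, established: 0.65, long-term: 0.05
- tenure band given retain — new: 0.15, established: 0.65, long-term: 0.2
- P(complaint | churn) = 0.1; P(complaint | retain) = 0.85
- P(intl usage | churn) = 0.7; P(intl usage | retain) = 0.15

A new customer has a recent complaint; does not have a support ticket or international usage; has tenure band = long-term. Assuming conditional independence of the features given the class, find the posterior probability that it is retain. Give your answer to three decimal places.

0.998

churn: 0.55 × (1−0.85) × 0.05 × 0.1 × (1−0.7) = 0.00012375
retain: 0.45 × (1−0.1) × 0.2 × 0.85 × (1−0.15) = 0.0585225
P(retain | x) = 0.0585225 / 0.05864625 ≈ 0.998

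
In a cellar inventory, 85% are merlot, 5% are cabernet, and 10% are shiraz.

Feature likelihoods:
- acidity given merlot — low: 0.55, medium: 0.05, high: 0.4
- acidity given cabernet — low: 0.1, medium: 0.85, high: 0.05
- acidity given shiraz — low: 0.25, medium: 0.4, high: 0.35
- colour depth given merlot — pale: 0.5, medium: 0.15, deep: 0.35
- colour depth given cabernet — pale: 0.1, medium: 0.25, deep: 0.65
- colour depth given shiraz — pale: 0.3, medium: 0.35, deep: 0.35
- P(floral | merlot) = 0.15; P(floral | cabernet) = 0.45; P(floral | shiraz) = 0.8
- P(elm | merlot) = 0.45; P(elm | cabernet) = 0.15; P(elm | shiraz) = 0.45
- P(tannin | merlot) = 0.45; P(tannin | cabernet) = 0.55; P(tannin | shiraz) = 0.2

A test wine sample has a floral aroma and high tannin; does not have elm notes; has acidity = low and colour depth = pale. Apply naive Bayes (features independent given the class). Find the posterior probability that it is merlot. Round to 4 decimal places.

merlot: 0.85 × 0.55 × 0.5 × 0.15 × (1−0.45) × 0.45 = 0.00867796875
cabernet: 0.05 × 0.1 × 0.1 × 0.45 × (1−0.15) × 0.55 = 0.0001051875
shiraz: 0.1 × 0.25 × 0.3 × 0.8 × (1−0.45) × 0.2 = 0.00066
P(merlot | x) = 0.00867796875 / 0.00944315625 ≈ 0.9190

0.9190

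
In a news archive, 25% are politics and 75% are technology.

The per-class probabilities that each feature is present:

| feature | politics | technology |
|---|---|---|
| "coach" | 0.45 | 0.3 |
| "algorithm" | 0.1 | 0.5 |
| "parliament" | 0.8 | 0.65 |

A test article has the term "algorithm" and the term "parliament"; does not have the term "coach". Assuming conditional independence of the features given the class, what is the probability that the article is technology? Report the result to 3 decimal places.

0.939

politics: 0.25 × (1−0.45) × 0.1 × 0.8 = 0.011
technology: 0.75 × (1−0.3) × 0.5 × 0.65 = 0.170625
P(technology | x) = 0.170625 / 0.181625 ≈ 0.939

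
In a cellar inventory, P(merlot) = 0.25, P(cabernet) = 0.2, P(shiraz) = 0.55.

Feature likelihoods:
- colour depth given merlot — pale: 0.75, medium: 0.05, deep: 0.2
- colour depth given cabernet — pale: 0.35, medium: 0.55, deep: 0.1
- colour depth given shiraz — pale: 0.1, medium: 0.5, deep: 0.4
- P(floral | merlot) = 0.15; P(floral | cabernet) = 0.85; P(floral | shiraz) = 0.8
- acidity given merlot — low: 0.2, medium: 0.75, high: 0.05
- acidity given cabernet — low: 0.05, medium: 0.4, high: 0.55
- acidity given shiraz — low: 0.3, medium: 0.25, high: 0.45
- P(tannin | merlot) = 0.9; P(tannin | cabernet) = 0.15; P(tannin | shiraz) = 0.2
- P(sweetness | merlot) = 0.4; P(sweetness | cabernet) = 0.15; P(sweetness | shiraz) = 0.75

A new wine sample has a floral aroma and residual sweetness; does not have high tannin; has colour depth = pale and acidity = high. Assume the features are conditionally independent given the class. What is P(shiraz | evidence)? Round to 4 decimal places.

0.7375

merlot: 0.25 × 0.75 × 0.15 × 0.05 × (1−0.9) × 0.4 = 0.00005625
cabernet: 0.2 × 0.35 × 0.85 × 0.55 × (1−0.15) × 0.15 = 0.0041724375
shiraz: 0.55 × 0.1 × 0.8 × 0.45 × (1−0.2) × 0.75 = 0.01188
P(shiraz | x) = 0.01188 / 0.0161086875 ≈ 0.7375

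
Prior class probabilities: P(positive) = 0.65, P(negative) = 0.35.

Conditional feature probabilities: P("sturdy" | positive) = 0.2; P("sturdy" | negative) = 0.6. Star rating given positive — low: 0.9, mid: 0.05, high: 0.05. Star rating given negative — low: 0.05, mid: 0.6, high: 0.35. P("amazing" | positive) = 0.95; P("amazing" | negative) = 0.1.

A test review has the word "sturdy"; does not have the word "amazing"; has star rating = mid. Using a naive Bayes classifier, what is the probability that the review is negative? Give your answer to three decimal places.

0.997

positive: 0.65 × 0.2 × 0.05 × (1−0.95) = 0.000325
negative: 0.35 × 0.6 × 0.6 × (1−0.1) = 0.1134
P(negative | x) = 0.1134 / 0.113725 ≈ 0.997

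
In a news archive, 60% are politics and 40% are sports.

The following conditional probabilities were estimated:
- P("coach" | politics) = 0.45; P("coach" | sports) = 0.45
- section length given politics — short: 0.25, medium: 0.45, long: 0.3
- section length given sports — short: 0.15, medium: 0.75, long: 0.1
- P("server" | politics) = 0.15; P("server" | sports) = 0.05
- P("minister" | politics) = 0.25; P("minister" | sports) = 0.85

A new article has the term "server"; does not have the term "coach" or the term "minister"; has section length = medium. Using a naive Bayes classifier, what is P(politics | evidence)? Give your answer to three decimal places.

0.931

politics: 0.6 × (1−0.45) × 0.45 × 0.15 × (1−0.25) = 0.01670625
sports: 0.4 × (1−0.45) × 0.75 × 0.05 × (1−0.85) = 0.0012375
P(politics | x) = 0.01670625 / 0.01794375 ≈ 0.931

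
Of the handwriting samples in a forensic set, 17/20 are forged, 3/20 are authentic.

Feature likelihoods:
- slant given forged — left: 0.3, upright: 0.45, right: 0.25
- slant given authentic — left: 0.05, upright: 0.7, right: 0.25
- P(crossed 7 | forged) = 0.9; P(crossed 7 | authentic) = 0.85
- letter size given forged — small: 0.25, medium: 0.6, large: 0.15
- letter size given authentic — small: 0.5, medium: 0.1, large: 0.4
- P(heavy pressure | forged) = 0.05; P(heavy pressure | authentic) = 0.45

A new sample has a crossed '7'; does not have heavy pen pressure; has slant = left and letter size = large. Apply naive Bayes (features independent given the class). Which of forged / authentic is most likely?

forged

forged: 0.85 × 0.3 × 0.9 × 0.15 × (1−0.05) = 0.03270375
authentic: 0.15 × 0.05 × 0.85 × 0.4 × (1−0.45) = 0.0014025
Highest score → forged.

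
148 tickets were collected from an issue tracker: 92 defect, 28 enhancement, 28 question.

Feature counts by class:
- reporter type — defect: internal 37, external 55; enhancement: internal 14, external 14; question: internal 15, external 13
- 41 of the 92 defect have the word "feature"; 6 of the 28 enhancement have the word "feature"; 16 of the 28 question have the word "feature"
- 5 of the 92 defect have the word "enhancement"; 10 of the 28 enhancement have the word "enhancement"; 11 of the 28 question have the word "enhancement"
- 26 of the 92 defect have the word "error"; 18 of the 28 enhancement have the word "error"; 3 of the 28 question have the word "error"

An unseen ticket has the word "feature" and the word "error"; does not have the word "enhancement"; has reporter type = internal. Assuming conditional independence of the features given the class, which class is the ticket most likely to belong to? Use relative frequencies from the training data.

defect: (92/148) × (37/92) × (41/92) × (87/92) × (26/92) ≈ 0.0297751
enhancement: (28/148) × (14/28) × (6/28) × (18/28) × (18/28) ≈ 0.008377
question: (28/148) × (15/28) × (16/28) × (17/28) × (3/28) ≈ 0.00376743
Highest score → defect.

defect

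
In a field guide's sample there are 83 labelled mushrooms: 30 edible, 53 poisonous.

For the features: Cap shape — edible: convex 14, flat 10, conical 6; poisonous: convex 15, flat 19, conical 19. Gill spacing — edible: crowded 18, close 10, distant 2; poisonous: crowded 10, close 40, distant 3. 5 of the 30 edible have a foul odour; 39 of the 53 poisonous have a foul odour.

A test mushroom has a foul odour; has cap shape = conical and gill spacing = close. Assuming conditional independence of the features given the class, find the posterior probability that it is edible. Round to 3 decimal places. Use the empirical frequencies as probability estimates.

0.031

edible: (30/83) × (6/30) × (10/30) × (5/30) ≈ 0.00401606
poisonous: (53/83) × (19/53) × (40/53) × (39/53) ≈ 0.12713
P(edible | x) = 0.00401606 / 0.13114606 ≈ 0.031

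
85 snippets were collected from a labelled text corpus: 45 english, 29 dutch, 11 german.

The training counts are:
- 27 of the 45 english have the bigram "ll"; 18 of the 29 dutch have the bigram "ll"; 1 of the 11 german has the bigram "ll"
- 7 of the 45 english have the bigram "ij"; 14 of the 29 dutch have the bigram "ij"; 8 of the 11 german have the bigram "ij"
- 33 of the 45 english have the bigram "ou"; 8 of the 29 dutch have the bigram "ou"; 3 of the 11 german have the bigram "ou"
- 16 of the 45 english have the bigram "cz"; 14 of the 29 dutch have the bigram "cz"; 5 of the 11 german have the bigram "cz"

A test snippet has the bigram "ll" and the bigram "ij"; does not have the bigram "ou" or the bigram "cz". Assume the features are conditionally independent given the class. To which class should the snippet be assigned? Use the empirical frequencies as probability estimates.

english: (45/85) × (27/45) × (7/45) × (12/45) × (29/45) ≈ 0.0084915
dutch: (29/85) × (18/29) × (14/29) × (21/29) × (15/29) ≈ 0.0382911
german: (11/85) × (1/11) × (8/11) × (8/11) × (6/11) ≈ 0.00339418
Highest score → dutch.

dutch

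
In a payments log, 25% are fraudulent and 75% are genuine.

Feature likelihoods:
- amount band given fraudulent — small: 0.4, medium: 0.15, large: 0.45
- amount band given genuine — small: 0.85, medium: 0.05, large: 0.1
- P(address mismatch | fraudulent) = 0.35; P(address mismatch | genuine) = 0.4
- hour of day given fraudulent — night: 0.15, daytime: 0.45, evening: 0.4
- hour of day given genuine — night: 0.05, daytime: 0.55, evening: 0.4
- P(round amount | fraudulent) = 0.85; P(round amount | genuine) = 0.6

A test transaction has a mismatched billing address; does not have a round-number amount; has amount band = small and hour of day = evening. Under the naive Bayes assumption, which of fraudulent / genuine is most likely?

fraudulent: 0.25 × 0.4 × 0.35 × 0.4 × (1−0.85) = 0.0021
genuine: 0.75 × 0.85 × 0.4 × 0.4 × (1−0.6) = 0.0408
Highest score → genuine.

genuine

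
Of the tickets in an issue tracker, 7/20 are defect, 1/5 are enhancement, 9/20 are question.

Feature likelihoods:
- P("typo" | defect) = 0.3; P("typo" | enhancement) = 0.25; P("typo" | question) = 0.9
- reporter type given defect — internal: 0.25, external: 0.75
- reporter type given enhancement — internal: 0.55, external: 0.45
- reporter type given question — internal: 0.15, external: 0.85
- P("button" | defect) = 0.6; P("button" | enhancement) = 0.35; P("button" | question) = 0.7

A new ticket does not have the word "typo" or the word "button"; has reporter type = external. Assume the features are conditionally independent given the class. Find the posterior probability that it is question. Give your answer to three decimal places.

0.089

defect: 0.35 × (1−0.3) × 0.75 × (1−0.6) = 0.0735
enhancement: 0.2 × (1−0.25) × 0.45 × (1−0.35) = 0.043875
question: 0.45 × (1−0.9) × 0.85 × (1−0.7) = 0.011475
P(question | x) = 0.011475 / 0.12885 ≈ 0.089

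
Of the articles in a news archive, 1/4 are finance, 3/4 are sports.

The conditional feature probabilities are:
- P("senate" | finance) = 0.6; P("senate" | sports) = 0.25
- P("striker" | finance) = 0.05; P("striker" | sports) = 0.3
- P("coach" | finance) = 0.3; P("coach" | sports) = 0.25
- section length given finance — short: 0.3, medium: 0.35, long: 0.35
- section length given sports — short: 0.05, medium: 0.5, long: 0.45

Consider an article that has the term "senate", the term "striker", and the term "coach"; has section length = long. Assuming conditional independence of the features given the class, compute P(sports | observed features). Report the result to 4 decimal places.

finance: 0.25 × 0.6 × 0.05 × 0.3 × 0.35 = 0.0007875
sports: 0.75 × 0.25 × 0.3 × 0.25 × 0.45 = 0.006328125
P(sports | x) = 0.006328125 / 0.007115625 ≈ 0.8893

0.8893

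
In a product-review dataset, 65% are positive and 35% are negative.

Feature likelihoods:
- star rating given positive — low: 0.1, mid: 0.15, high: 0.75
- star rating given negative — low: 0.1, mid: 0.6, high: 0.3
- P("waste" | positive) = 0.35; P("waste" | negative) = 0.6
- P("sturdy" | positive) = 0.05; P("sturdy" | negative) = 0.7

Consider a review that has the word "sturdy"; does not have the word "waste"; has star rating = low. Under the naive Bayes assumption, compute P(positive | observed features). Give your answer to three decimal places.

0.177

positive: 0.65 × 0.1 × (1−0.35) × 0.05 = 0.0021125
negative: 0.35 × 0.1 × (1−0.6) × 0.7 = 0.0098
P(positive | x) = 0.0021125 / 0.0119125 ≈ 0.177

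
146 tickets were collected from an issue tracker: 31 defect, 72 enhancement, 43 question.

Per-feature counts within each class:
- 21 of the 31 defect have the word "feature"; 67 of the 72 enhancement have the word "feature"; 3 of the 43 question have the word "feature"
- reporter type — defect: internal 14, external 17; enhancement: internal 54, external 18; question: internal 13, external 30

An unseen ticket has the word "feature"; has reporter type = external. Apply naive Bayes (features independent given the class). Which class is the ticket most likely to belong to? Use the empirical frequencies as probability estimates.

defect: (31/146) × (21/31) × (17/31) ≈ 0.0788776
enhancement: (72/146) × (67/72) × (18/72) ≈ 0.114726
question: (43/146) × (3/43) × (30/43) ≈ 0.0143358
Highest score → enhancement.

enhancement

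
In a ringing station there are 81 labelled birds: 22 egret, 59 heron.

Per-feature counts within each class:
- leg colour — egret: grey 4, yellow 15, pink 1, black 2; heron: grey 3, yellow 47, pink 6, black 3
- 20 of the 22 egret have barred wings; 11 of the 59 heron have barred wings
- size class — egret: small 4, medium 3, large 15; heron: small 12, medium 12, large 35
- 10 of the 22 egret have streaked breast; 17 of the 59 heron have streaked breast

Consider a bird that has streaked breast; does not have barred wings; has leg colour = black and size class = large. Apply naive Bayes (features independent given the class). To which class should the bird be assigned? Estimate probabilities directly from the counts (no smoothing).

egret: (22/81) × (2/22) × (2/22) × (15/22) × (10/22) ≈ 0.000695662
heron: (59/81) × (3/59) × (48/59) × (35/59) × (17/59) ≈ 0.00515037
Highest score → heron.

heron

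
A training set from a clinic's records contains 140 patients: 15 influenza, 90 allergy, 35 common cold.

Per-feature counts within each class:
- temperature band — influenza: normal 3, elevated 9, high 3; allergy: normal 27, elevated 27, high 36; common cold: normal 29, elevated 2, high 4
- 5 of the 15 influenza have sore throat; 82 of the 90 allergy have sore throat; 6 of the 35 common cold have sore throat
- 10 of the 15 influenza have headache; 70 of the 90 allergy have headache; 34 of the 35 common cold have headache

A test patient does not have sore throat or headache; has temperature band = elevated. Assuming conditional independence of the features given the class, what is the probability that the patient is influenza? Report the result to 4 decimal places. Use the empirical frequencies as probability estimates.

influenza: (15/140) × (9/15) × (10/15) × (5/15) ≈ 0.0142857
allergy: (90/140) × (27/90) × (8/90) × (20/90) ≈ 0.00380952
common cold: (35/140) × (2/35) × (29/35) × (1/35) ≈ 0.000338192
P(influenza | x) = 0.0142857 / 0.018433412 ≈ 0.7750

0.7750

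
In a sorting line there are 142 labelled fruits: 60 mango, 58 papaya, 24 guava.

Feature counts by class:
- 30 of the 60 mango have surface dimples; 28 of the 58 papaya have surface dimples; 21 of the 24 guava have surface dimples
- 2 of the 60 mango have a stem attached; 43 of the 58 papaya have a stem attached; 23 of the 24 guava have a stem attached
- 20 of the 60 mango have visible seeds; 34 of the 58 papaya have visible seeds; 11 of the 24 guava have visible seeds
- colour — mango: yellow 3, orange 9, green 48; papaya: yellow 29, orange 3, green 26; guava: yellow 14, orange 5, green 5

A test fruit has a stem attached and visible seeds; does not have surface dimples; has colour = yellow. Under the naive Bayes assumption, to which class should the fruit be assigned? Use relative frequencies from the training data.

mango: (60/142) × (30/60) × (2/60) × (20/60) × (3/60) ≈ 0.000117371
papaya: (58/142) × (30/58) × (43/58) × (34/58) × (29/58) ≈ 0.0459086
guava: (24/142) × (3/24) × (23/24) × (11/24) × (14/24) ≈ 0.00541312
Highest score → papaya.

papaya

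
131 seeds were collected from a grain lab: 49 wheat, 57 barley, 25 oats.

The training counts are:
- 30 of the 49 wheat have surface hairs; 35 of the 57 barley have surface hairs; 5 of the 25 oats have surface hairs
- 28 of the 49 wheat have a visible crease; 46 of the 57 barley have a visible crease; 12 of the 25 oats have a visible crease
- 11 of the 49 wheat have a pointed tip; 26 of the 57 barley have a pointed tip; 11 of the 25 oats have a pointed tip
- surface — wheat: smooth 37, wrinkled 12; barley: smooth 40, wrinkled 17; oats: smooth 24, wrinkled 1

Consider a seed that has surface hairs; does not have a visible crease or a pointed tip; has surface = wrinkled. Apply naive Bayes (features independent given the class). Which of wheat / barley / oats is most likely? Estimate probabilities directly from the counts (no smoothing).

wheat: (49/131) × (30/49) × (21/49) × (38/49) × (12/49) ≈ 0.01864
barley: (57/131) × (35/57) × (11/57) × (31/57) × (17/57) ≈ 0.00836326
oats: (25/131) × (5/25) × (13/25) × (14/25) × (1/25) ≈ 0.00044458
Highest score → wheat.

wheat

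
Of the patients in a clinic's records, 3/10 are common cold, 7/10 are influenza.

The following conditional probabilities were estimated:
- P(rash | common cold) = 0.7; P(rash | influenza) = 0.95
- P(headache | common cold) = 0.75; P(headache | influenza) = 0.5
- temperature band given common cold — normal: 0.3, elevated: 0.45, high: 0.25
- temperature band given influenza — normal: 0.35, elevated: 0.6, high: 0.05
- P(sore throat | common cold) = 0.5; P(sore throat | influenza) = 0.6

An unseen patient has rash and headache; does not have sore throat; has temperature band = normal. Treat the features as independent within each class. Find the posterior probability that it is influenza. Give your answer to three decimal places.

0.663

common cold: 0.3 × 0.7 × 0.75 × 0.3 × (1−0.5) = 0.023625
influenza: 0.7 × 0.95 × 0.5 × 0.35 × (1−0.6) = 0.04655
P(influenza | x) = 0.04655 / 0.070175 ≈ 0.663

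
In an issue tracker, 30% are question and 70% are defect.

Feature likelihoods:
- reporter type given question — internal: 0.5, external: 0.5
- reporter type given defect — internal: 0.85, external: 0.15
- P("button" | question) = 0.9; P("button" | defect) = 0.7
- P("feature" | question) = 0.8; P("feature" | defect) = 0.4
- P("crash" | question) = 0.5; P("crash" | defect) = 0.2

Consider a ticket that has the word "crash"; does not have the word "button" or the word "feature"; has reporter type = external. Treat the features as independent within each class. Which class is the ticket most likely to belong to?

defect

question: 0.3 × 0.5 × (1−0.9) × (1−0.8) × 0.5 = 0.0015
defect: 0.7 × 0.15 × (1−0.7) × (1−0.4) × 0.2 = 0.00378
Highest score → defect.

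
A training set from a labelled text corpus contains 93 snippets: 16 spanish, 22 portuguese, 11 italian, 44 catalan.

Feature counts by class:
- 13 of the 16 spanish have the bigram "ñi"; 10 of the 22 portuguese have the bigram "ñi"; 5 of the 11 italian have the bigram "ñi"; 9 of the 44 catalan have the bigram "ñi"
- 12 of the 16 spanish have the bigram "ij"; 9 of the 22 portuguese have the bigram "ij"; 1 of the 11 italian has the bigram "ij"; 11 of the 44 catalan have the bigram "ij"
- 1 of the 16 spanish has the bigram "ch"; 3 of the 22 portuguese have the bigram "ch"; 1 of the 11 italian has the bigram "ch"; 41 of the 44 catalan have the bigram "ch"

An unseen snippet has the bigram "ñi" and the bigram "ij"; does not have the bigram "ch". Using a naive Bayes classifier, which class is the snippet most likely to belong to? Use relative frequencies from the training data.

spanish

spanish: (16/93) × (13/16) × (12/16) × (15/16) ≈ 0.0982863
portuguese: (22/93) × (10/22) × (9/22) × (19/22) ≈ 0.0379899
italian: (11/93) × (5/11) × (1/11) × (10/11) ≈ 0.00444326
catalan: (44/93) × (9/44) × (11/44) × (3/44) ≈ 0.00164956
Highest score → spanish.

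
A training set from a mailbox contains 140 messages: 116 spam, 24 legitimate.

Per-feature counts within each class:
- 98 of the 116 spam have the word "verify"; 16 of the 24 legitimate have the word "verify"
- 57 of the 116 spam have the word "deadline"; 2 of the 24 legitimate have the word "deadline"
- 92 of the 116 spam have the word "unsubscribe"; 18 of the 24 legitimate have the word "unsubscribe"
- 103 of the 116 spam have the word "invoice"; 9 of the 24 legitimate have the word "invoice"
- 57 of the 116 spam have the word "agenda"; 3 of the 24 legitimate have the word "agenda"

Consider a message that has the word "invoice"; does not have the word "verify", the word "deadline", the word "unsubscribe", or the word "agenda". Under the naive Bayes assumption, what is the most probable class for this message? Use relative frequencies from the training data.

spam: (116/140) × (18/116) × (59/116) × (24/116) × (103/116) × (59/116) ≈ 0.00611033
legitimate: (24/140) × (8/24) × (22/24) × (6/24) × (9/24) × (21/24) = 0.004296875
Highest score → spam.

spam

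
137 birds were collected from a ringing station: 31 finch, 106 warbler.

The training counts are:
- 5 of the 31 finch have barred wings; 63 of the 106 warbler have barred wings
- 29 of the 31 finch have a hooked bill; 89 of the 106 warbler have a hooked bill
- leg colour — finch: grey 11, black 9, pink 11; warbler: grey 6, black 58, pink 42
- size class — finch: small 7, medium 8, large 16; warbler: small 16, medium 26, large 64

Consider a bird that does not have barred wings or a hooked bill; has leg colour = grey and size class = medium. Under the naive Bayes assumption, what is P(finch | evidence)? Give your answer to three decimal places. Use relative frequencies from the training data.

finch: (31/137) × (26/31) × (2/31) × (11/31) × (8/31) ≈ 0.00112119
warbler: (106/137) × (43/106) × (17/106) × (6/106) × (26/106) ≈ 0.000698882
P(finch | x) = 0.00112119 / 0.001820072 ≈ 0.616

0.616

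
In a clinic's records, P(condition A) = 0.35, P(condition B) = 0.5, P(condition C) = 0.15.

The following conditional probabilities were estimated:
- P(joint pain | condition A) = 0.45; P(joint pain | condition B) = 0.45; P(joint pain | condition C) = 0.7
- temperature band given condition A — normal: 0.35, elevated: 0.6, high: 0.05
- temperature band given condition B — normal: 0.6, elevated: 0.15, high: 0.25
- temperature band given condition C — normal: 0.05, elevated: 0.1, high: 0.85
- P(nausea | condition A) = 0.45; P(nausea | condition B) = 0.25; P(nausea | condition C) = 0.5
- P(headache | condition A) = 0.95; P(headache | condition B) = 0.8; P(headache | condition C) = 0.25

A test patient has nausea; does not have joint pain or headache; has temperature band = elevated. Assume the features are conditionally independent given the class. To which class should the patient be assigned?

condition A: 0.35 × (1−0.45) × 0.6 × 0.45 × (1−0.95) = 0.00259875
condition B: 0.5 × (1−0.45) × 0.15 × 0.25 × (1−0.8) = 0.0020625
condition C: 0.15 × (1−0.7) × 0.1 × 0.5 × (1−0.25) = 0.0016875
Highest score → condition A.

condition A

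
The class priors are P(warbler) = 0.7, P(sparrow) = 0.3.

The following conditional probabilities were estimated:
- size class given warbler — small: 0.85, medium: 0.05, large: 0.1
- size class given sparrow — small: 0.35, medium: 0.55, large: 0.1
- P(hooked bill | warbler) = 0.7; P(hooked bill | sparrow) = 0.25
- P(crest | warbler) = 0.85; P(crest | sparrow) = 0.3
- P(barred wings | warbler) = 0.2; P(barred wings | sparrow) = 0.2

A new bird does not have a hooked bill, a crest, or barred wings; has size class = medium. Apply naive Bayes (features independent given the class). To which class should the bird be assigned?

sparrow

warbler: 0.7 × 0.05 × (1−0.7) × (1−0.85) × (1−0.2) = 0.00126
sparrow: 0.3 × 0.55 × (1−0.25) × (1−0.3) × (1−0.2) = 0.0693
Highest score → sparrow.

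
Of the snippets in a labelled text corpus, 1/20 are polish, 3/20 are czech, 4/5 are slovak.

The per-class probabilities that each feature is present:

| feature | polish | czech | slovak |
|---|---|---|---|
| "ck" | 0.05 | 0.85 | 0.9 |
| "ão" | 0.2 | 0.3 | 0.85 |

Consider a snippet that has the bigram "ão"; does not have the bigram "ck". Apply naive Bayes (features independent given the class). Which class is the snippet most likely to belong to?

polish: 0.05 × (1−0.05) × 0.2 = 0.0095
czech: 0.15 × (1−0.85) × 0.3 = 0.00675
slovak: 0.8 × (1−0.9) × 0.85 = 0.068
Highest score → slovak.

slovak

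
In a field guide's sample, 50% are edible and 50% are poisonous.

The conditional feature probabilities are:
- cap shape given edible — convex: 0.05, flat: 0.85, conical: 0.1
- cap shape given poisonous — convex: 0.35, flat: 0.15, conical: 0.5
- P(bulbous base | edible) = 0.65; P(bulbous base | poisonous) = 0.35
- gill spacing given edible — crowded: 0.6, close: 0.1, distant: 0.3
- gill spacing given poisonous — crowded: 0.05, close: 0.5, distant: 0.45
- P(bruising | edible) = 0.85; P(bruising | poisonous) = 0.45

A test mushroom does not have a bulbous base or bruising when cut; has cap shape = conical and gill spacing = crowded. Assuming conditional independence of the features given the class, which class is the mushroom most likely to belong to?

poisonous

edible: 0.5 × 0.1 × (1−0.65) × 0.6 × (1−0.85) = 0.001575
poisonous: 0.5 × 0.5 × (1−0.35) × 0.05 × (1−0.45) = 0.00446875
Highest score → poisonous.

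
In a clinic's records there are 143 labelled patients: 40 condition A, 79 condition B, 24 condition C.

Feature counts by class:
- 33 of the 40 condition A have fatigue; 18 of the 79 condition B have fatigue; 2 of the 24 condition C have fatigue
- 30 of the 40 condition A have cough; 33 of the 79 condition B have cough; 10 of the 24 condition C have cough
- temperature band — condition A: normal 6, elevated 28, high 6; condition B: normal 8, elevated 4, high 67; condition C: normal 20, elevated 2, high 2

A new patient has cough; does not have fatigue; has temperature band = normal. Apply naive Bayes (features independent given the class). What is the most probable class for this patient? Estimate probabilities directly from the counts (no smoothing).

condition C

condition A: (40/143) × (7/40) × (30/40) × (6/40) ≈ 0.00550699
condition B: (79/143) × (61/79) × (33/79) × (8/79) ≈ 0.0180444
condition C: (24/143) × (22/24) × (10/24) × (20/24) ≈ 0.0534188
Highest score → condition C.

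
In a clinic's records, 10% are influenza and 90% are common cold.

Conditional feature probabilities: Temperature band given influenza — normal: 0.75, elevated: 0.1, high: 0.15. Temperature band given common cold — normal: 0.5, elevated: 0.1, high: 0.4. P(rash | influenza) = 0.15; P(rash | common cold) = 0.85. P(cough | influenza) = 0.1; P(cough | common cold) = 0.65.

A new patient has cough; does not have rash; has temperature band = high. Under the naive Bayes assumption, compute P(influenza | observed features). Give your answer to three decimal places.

0.035

influenza: 0.1 × 0.15 × (1−0.15) × 0.1 = 0.001275
common cold: 0.9 × 0.4 × (1−0.85) × 0.65 = 0.0351
P(influenza | x) = 0.001275 / 0.036375 ≈ 0.035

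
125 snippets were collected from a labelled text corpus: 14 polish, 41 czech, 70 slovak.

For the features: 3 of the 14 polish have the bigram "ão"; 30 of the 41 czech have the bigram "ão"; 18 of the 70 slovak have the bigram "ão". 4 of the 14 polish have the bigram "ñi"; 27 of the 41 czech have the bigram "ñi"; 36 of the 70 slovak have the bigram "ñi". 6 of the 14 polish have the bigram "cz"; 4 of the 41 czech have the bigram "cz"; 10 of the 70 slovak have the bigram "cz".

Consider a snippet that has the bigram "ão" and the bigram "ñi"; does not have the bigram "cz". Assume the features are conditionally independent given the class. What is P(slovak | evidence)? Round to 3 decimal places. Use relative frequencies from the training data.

polish: (14/125) × (3/14) × (4/14) × (8/14) ≈ 0.00391837
czech: (41/125) × (30/41) × (27/41) × (37/41) ≈ 0.142629
slovak: (70/125) × (18/70) × (36/70) × (60/70) ≈ 0.0634776
P(slovak | x) = 0.0634776 / 0.21002497 ≈ 0.302

0.302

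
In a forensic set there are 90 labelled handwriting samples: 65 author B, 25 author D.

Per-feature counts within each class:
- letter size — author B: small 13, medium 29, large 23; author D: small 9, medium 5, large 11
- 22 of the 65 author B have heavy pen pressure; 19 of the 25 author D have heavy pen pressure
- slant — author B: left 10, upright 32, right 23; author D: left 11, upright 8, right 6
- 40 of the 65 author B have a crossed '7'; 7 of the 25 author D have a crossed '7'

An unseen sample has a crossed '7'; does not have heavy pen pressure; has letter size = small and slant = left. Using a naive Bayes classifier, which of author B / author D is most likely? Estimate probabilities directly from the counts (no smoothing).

author B

author B: (65/90) × (13/65) × (43/65) × (10/65) × (40/65) ≈ 0.00904668
author D: (25/90) × (9/25) × (6/25) × (11/25) × (7/25) = 0.0029568
Highest score → author B.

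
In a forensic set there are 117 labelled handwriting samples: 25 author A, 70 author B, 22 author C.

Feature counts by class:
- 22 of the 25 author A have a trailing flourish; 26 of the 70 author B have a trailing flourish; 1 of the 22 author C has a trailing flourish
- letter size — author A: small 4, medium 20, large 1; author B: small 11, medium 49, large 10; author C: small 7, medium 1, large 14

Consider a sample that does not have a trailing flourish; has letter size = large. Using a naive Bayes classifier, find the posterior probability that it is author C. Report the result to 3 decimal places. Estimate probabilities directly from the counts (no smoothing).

0.676

author A: (25/117) × (3/25) × (1/25) ≈ 0.00102564
author B: (70/117) × (44/70) × (10/70) ≈ 0.0537241
author C: (22/117) × (21/22) × (14/22) ≈ 0.114219
P(author C | x) = 0.114219 / 0.16896874 ≈ 0.676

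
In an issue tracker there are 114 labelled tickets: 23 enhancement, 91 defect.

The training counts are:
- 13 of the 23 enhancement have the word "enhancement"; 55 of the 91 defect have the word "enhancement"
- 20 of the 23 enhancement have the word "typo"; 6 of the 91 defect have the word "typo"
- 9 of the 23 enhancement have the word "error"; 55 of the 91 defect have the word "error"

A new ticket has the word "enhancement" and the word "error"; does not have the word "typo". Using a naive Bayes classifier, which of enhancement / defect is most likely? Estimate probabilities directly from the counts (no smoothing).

enhancement: (23/114) × (13/23) × (3/23) × (9/23) ≈ 0.00582032
defect: (91/114) × (55/91) × (85/91) × (55/91) ≈ 0.272368
Highest score → defect.

defect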